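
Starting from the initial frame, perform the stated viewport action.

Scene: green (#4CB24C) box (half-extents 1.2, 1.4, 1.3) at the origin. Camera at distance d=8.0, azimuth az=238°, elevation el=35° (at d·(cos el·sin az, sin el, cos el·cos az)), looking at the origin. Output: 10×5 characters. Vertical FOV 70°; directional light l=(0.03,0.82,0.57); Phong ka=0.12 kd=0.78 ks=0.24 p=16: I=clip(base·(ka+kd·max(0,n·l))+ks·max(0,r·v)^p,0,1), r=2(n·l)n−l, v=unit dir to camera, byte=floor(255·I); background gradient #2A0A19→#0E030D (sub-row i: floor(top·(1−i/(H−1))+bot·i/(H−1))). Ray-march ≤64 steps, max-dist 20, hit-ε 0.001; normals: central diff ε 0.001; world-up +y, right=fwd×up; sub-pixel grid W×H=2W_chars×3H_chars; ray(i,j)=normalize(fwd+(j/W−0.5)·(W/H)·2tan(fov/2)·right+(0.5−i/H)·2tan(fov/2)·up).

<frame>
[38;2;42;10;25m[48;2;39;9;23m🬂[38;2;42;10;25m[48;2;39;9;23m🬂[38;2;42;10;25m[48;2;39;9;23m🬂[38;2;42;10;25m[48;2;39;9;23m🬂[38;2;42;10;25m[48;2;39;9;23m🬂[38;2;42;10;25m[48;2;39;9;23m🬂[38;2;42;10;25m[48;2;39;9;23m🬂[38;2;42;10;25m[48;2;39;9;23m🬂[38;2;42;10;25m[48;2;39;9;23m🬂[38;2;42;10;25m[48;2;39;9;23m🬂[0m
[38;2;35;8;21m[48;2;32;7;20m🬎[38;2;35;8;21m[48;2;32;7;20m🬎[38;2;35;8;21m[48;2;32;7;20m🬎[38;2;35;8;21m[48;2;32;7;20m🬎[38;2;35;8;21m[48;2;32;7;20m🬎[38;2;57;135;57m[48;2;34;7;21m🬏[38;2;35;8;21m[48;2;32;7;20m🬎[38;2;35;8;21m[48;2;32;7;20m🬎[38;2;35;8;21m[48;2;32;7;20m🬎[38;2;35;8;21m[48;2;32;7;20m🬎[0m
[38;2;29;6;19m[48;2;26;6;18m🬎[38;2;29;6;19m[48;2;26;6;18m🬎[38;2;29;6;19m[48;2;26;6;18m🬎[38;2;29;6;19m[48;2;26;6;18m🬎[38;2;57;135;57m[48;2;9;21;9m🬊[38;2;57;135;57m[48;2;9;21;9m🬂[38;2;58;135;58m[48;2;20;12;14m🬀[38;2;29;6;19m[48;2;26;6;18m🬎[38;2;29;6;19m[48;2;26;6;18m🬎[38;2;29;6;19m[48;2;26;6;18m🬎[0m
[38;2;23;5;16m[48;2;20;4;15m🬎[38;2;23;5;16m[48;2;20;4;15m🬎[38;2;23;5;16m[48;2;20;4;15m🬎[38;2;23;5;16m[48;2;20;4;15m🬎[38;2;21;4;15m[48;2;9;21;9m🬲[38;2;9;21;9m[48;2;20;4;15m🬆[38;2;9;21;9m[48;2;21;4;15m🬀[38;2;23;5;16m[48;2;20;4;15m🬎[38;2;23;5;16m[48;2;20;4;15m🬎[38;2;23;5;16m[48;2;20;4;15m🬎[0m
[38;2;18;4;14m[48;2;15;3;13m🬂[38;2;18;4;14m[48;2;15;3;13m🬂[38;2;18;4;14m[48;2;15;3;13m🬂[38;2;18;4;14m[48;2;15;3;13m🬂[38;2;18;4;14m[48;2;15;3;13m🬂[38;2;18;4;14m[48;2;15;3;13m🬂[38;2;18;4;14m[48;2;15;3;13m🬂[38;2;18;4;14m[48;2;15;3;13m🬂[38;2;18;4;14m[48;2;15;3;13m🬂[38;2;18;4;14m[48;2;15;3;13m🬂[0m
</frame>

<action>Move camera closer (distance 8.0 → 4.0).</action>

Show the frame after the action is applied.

<frame>
[38;2;42;10;25m[48;2;39;9;23m🬂[38;2;42;10;25m[48;2;39;9;23m🬂[38;2;42;10;25m[48;2;39;9;23m🬂[38;2;42;10;25m[48;2;39;9;23m🬂[38;2;42;10;25m[48;2;39;9;23m🬂[38;2;42;10;25m[48;2;39;9;23m🬂[38;2;42;10;25m[48;2;39;9;23m🬂[38;2;42;10;25m[48;2;39;9;23m🬂[38;2;42;10;25m[48;2;39;9;23m🬂[38;2;42;10;25m[48;2;39;9;23m🬂[0m
[38;2;35;8;21m[48;2;32;7;20m🬎[38;2;35;8;21m[48;2;32;7;20m🬎[38;2;34;7;21m[48;2;9;21;9m🬴[38;2;36;8;22m[48;2;57;135;57m🬂[38;2;57;135;57m[48;2;57;135;57m [38;2;57;135;57m[48;2;57;135;57m [38;2;57;135;57m[48;2;22;14;15m🬛[38;2;22;14;15m[48;2;57;135;57m🬰[38;2;57;135;57m[48;2;29;10;18m🬃[38;2;35;8;21m[48;2;32;7;20m🬎[0m
[38;2;29;6;19m[48;2;26;6;18m🬎[38;2;29;6;19m[48;2;26;6;18m🬎[38;2;29;6;19m[48;2;26;6;18m🬎[38;2;9;21;9m[48;2;57;135;57m🬺[38;2;57;135;57m[48;2;9;21;9m🬂[38;2;9;21;9m[48;2;9;21;9m [38;2;9;21;9m[48;2;9;21;9m [38;2;9;21;9m[48;2;9;21;9m [38;2;29;6;19m[48;2;26;6;18m🬎[38;2;29;6;19m[48;2;26;6;18m🬎[0m
[38;2;23;5;16m[48;2;20;4;15m🬎[38;2;23;5;16m[48;2;20;4;15m🬎[38;2;23;5;16m[48;2;20;4;15m🬎[38;2;21;4;15m[48;2;9;21;9m🬲[38;2;9;21;9m[48;2;9;21;9m [38;2;9;21;9m[48;2;9;21;9m [38;2;9;21;9m[48;2;9;21;9m [38;2;9;21;9m[48;2;21;4;15m🬄[38;2;23;5;16m[48;2;20;4;15m🬎[38;2;23;5;16m[48;2;20;4;15m🬎[0m
[38;2;18;4;14m[48;2;15;3;13m🬂[38;2;18;4;14m[48;2;15;3;13m🬂[38;2;18;4;14m[48;2;15;3;13m🬂[38;2;18;4;14m[48;2;15;3;13m🬂[38;2;9;21;9m[48;2;14;3;13m🬎[38;2;9;21;9m[48;2;14;3;13m🬆[38;2;18;4;14m[48;2;15;3;13m🬂[38;2;18;4;14m[48;2;15;3;13m🬂[38;2;18;4;14m[48;2;15;3;13m🬂[38;2;18;4;14m[48;2;15;3;13m🬂[0m
</frame>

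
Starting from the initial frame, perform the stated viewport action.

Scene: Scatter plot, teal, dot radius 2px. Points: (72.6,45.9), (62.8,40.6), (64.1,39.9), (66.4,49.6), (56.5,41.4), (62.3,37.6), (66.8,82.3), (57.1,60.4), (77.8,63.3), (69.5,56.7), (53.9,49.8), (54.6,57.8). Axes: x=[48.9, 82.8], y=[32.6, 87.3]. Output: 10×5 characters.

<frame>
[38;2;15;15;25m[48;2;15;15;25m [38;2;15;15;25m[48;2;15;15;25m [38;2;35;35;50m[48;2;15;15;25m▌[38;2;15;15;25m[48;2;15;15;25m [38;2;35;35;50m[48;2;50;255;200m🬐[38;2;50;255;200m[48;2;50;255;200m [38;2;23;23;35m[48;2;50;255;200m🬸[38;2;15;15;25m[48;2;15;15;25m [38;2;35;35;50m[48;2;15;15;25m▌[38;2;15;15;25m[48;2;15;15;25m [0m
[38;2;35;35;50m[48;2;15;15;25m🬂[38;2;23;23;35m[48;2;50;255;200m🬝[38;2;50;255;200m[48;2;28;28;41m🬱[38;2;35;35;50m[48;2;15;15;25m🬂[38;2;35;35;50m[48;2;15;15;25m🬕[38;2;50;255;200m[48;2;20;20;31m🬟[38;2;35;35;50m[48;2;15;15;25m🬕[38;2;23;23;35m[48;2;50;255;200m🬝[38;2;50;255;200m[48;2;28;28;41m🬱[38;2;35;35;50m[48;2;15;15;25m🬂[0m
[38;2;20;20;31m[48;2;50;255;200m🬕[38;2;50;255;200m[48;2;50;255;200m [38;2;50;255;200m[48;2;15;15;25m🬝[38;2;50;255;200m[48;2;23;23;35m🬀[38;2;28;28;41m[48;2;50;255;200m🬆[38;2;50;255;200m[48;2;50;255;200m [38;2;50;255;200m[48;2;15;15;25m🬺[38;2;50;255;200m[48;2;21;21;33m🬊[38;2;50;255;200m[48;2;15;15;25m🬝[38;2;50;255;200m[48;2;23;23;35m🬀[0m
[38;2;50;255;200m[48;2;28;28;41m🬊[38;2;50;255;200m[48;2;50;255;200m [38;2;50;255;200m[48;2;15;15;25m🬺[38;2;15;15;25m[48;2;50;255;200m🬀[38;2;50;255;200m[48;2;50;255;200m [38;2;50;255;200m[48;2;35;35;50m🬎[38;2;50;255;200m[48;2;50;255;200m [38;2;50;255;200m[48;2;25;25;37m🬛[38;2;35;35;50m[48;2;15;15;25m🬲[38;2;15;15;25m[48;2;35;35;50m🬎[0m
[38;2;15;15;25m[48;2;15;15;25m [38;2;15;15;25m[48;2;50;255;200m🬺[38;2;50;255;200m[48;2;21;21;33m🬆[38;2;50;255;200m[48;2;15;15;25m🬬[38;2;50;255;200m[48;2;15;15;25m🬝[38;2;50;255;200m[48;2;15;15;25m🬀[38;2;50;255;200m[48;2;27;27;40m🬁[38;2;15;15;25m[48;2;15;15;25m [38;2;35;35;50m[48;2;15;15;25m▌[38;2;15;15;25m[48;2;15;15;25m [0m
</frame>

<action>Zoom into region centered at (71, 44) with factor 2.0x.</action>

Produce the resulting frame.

<frame>
[38;2;15;15;25m[48;2;15;15;25m [38;2;15;15;25m[48;2;15;15;25m [38;2;50;255;200m[48;2;25;25;37m🬑[38;2;50;255;200m[48;2;15;15;25m🬬[38;2;50;255;200m[48;2;21;21;33m🬆[38;2;15;15;25m[48;2;15;15;25m [38;2;35;35;50m[48;2;15;15;25m▌[38;2;15;15;25m[48;2;15;15;25m [38;2;35;35;50m[48;2;15;15;25m▌[38;2;15;15;25m[48;2;15;15;25m [0m
[38;2;35;35;50m[48;2;15;15;25m🬂[38;2;50;255;200m[48;2;25;25;37m🬫[38;2;50;255;200m[48;2;50;255;200m [38;2;50;255;200m[48;2;23;23;35m🬃[38;2;35;35;50m[48;2;15;15;25m🬕[38;2;28;28;41m[48;2;50;255;200m🬆[38;2;27;27;40m[48;2;50;255;200m🬬[38;2;35;35;50m[48;2;15;15;25m🬂[38;2;35;35;50m[48;2;15;15;25m🬕[38;2;35;35;50m[48;2;15;15;25m🬂[0m
[38;2;50;255;200m[48;2;15;15;25m🬺[38;2;23;23;35m[48;2;50;255;200m🬬[38;2;50;255;200m[48;2;27;27;40m🬀[38;2;15;15;25m[48;2;35;35;50m🬰[38;2;50;255;200m[48;2;31;31;45m🬁[38;2;50;255;200m[48;2;15;15;25m🬬[38;2;50;255;200m[48;2;28;28;41m🬆[38;2;15;15;25m[48;2;35;35;50m🬰[38;2;35;35;50m[48;2;15;15;25m🬛[38;2;15;15;25m[48;2;35;35;50m🬰[0m
[38;2;50;255;200m[48;2;50;255;200m [38;2;50;255;200m[48;2;28;28;41m🬆[38;2;35;35;50m[48;2;15;15;25m🬲[38;2;15;15;25m[48;2;35;35;50m🬎[38;2;35;35;50m[48;2;15;15;25m🬲[38;2;15;15;25m[48;2;35;35;50m🬎[38;2;35;35;50m[48;2;15;15;25m🬲[38;2;15;15;25m[48;2;35;35;50m🬎[38;2;35;35;50m[48;2;15;15;25m🬲[38;2;15;15;25m[48;2;35;35;50m🬎[0m
[38;2;50;255;200m[48;2;15;15;25m🬀[38;2;15;15;25m[48;2;15;15;25m [38;2;35;35;50m[48;2;15;15;25m▌[38;2;15;15;25m[48;2;15;15;25m [38;2;35;35;50m[48;2;15;15;25m▌[38;2;15;15;25m[48;2;15;15;25m [38;2;35;35;50m[48;2;15;15;25m▌[38;2;15;15;25m[48;2;15;15;25m [38;2;35;35;50m[48;2;15;15;25m▌[38;2;15;15;25m[48;2;15;15;25m [0m
</frame>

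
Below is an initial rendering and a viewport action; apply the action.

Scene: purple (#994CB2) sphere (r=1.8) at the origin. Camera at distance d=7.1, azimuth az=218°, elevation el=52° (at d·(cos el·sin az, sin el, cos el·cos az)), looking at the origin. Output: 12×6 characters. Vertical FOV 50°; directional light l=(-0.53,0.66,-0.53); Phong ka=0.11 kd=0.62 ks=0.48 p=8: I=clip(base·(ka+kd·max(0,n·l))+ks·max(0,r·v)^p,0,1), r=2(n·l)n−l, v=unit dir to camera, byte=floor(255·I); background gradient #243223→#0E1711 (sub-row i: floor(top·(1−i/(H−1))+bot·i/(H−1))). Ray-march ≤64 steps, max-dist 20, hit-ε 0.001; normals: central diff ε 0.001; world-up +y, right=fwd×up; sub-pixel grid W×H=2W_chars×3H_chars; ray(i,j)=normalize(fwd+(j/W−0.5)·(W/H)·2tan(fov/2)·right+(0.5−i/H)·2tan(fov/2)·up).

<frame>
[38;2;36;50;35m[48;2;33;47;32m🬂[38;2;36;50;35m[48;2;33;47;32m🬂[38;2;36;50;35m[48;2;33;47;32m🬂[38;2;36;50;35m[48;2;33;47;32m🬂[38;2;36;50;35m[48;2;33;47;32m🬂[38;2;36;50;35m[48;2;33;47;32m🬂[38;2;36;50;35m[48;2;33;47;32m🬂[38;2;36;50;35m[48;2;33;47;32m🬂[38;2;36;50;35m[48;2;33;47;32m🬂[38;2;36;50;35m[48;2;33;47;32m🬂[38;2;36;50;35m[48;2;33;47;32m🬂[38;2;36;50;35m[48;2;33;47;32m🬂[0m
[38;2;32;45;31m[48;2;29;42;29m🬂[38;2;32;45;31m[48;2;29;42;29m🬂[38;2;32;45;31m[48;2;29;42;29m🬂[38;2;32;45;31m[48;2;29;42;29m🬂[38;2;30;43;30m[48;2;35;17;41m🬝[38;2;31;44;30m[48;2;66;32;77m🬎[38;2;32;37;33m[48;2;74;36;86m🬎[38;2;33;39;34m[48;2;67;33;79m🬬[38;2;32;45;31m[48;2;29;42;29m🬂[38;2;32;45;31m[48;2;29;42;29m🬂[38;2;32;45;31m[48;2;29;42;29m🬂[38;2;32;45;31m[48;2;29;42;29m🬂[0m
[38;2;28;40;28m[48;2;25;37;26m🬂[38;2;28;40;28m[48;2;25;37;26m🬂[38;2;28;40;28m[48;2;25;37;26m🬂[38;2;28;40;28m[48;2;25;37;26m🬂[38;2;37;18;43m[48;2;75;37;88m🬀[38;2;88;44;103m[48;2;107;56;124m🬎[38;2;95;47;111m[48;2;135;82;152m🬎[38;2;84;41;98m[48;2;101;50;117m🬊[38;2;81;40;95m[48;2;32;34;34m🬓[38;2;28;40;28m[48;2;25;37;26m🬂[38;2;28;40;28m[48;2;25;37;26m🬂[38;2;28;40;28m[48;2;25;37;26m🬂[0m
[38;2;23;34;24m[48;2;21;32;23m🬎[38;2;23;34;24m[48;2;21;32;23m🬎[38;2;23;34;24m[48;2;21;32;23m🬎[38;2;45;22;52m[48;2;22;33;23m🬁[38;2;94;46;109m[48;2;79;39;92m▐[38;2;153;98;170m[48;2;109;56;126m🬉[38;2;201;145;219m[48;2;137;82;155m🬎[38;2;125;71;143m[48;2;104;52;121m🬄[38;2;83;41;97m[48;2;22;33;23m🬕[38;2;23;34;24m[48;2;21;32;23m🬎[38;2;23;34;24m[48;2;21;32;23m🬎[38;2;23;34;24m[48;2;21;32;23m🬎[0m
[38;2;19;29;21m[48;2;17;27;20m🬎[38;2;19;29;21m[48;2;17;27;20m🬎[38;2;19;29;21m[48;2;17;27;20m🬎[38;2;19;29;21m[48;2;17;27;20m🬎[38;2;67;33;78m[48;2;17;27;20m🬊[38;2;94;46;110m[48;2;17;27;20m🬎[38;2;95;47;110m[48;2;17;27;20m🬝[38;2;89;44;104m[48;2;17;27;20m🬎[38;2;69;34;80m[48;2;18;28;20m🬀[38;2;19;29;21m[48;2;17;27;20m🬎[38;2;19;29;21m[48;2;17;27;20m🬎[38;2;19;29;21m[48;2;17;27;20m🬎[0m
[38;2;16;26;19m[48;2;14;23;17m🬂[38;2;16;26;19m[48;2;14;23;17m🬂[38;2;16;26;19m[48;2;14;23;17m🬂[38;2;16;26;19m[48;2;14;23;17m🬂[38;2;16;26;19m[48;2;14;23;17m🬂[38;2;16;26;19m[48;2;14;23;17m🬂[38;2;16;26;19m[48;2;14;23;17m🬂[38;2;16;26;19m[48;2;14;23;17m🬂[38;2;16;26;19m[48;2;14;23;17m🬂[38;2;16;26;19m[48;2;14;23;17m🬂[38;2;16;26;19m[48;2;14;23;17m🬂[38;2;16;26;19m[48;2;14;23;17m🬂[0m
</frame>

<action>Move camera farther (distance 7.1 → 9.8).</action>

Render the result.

<frame>
[38;2;36;50;35m[48;2;33;47;32m🬂[38;2;36;50;35m[48;2;33;47;32m🬂[38;2;36;50;35m[48;2;33;47;32m🬂[38;2;36;50;35m[48;2;33;47;32m🬂[38;2;36;50;35m[48;2;33;47;32m🬂[38;2;36;50;35m[48;2;33;47;32m🬂[38;2;36;50;35m[48;2;33;47;32m🬂[38;2;36;50;35m[48;2;33;47;32m🬂[38;2;36;50;35m[48;2;33;47;32m🬂[38;2;36;50;35m[48;2;33;47;32m🬂[38;2;36;50;35m[48;2;33;47;32m🬂[38;2;36;50;35m[48;2;33;47;32m🬂[0m
[38;2;32;45;31m[48;2;29;42;29m🬂[38;2;32;45;31m[48;2;29;42;29m🬂[38;2;32;45;31m[48;2;29;42;29m🬂[38;2;32;45;31m[48;2;29;42;29m🬂[38;2;32;45;31m[48;2;29;42;29m🬂[38;2;32;45;31m[48;2;29;42;29m🬂[38;2;32;45;31m[48;2;29;42;29m🬂[38;2;32;45;31m[48;2;29;42;29m🬂[38;2;32;45;31m[48;2;29;42;29m🬂[38;2;32;45;31m[48;2;29;42;29m🬂[38;2;32;45;31m[48;2;29;42;29m🬂[38;2;32;45;31m[48;2;29;42;29m🬂[0m
[38;2;28;40;28m[48;2;25;37;26m🬂[38;2;28;40;28m[48;2;25;37;26m🬂[38;2;28;40;28m[48;2;25;37;26m🬂[38;2;28;40;28m[48;2;25;37;26m🬂[38;2;25;33;26m[48;2;62;31;72m🬝[38;2;38;19;44m[48;2;85;42;99m🬂[38;2;72;35;84m[48;2;104;54;120m🬊[38;2;30;23;33m[48;2;83;41;97m🬊[38;2;28;40;28m[48;2;25;37;26m🬂[38;2;28;40;28m[48;2;25;37;26m🬂[38;2;28;40;28m[48;2;25;37;26m🬂[38;2;28;40;28m[48;2;25;37;26m🬂[0m
[38;2;23;34;24m[48;2;21;32;23m🬎[38;2;23;34;24m[48;2;21;32;23m🬎[38;2;23;34;24m[48;2;21;32;23m🬎[38;2;23;34;24m[48;2;21;32;23m🬎[38;2;71;35;83m[48;2;26;30;29m🬉[38;2;123;69;140m[48;2;94;46;109m🬉[38;2;185;129;203m[48;2;119;64;136m🬆[38;2;94;46;109m[48;2;53;26;62m🬝[38;2;23;34;24m[48;2;21;32;23m🬎[38;2;23;34;24m[48;2;21;32;23m🬎[38;2;23;34;24m[48;2;21;32;23m🬎[38;2;23;34;24m[48;2;21;32;23m🬎[0m
[38;2;19;29;21m[48;2;17;27;20m🬎[38;2;19;29;21m[48;2;17;27;20m🬎[38;2;19;29;21m[48;2;17;27;20m🬎[38;2;19;29;21m[48;2;17;27;20m🬎[38;2;19;29;21m[48;2;17;27;20m🬎[38;2;84;41;97m[48;2;23;27;27m🬁[38;2;89;44;104m[48;2;18;28;20m🬂[38;2;55;27;65m[48;2;18;28;20m🬀[38;2;19;29;21m[48;2;17;27;20m🬎[38;2;19;29;21m[48;2;17;27;20m🬎[38;2;19;29;21m[48;2;17;27;20m🬎[38;2;19;29;21m[48;2;17;27;20m🬎[0m
[38;2;16;26;19m[48;2;14;23;17m🬂[38;2;16;26;19m[48;2;14;23;17m🬂[38;2;16;26;19m[48;2;14;23;17m🬂[38;2;16;26;19m[48;2;14;23;17m🬂[38;2;16;26;19m[48;2;14;23;17m🬂[38;2;16;26;19m[48;2;14;23;17m🬂[38;2;16;26;19m[48;2;14;23;17m🬂[38;2;16;26;19m[48;2;14;23;17m🬂[38;2;16;26;19m[48;2;14;23;17m🬂[38;2;16;26;19m[48;2;14;23;17m🬂[38;2;16;26;19m[48;2;14;23;17m🬂[38;2;16;26;19m[48;2;14;23;17m🬂[0m
</frame>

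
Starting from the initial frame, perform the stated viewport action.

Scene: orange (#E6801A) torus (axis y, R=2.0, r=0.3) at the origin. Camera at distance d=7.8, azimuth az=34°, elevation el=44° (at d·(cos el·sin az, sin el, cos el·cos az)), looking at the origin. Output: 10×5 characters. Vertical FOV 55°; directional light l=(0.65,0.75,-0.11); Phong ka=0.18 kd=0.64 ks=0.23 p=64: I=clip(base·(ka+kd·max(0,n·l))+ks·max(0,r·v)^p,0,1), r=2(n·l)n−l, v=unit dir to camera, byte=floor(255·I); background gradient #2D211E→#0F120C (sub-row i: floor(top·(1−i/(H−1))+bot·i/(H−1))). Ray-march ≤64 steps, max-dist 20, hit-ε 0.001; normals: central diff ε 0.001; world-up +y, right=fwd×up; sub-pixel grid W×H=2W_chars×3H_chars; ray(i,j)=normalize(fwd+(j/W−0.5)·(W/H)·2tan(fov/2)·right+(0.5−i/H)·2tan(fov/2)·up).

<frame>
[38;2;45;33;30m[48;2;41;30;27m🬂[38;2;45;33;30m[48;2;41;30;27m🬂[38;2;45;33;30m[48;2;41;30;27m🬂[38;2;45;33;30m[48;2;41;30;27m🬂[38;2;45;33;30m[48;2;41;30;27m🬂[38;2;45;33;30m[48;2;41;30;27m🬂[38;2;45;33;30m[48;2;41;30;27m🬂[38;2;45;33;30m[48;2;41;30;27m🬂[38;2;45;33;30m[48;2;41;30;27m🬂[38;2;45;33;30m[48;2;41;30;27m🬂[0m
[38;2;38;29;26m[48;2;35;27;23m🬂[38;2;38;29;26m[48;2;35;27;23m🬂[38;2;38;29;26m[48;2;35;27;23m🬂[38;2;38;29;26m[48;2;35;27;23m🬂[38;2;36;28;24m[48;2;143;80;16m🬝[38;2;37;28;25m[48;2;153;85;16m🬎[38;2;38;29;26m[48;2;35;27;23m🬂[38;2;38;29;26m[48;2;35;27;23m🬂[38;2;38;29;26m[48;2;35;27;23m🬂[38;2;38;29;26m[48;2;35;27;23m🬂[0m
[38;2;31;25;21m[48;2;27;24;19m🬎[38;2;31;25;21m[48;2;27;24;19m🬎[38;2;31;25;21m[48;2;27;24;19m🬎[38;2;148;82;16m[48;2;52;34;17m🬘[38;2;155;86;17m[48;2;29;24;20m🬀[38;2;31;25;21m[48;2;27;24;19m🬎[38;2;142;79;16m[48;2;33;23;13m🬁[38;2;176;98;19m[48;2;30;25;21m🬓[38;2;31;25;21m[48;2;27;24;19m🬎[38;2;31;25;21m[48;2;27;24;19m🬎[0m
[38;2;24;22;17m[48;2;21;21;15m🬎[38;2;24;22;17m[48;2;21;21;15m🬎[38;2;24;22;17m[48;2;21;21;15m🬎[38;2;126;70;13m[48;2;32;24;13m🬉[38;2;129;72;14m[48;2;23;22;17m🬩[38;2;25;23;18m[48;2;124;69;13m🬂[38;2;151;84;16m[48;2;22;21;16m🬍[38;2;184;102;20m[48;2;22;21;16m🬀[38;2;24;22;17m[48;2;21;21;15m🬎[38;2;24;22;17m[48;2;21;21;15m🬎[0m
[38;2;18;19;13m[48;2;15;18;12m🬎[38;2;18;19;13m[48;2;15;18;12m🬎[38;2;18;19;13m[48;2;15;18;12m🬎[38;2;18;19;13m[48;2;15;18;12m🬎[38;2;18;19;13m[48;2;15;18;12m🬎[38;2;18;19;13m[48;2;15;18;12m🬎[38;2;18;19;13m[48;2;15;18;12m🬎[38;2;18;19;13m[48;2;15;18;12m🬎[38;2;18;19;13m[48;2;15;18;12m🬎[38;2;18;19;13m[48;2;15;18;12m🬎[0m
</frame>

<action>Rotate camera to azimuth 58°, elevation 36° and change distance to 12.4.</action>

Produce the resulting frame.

<frame>
[38;2;45;33;30m[48;2;41;30;27m🬂[38;2;45;33;30m[48;2;41;30;27m🬂[38;2;45;33;30m[48;2;41;30;27m🬂[38;2;45;33;30m[48;2;41;30;27m🬂[38;2;45;33;30m[48;2;41;30;27m🬂[38;2;45;33;30m[48;2;41;30;27m🬂[38;2;45;33;30m[48;2;41;30;27m🬂[38;2;45;33;30m[48;2;41;30;27m🬂[38;2;45;33;30m[48;2;41;30;27m🬂[38;2;45;33;30m[48;2;41;30;27m🬂[0m
[38;2;38;29;26m[48;2;35;27;23m🬂[38;2;38;29;26m[48;2;35;27;23m🬂[38;2;38;29;26m[48;2;35;27;23m🬂[38;2;38;29;26m[48;2;35;27;23m🬂[38;2;38;29;26m[48;2;35;27;23m🬂[38;2;38;29;26m[48;2;35;27;23m🬂[38;2;38;29;26m[48;2;35;27;23m🬂[38;2;38;29;26m[48;2;35;27;23m🬂[38;2;38;29;26m[48;2;35;27;23m🬂[38;2;38;29;26m[48;2;35;27;23m🬂[0m
[38;2;31;25;21m[48;2;27;24;19m🬎[38;2;31;25;21m[48;2;27;24;19m🬎[38;2;31;25;21m[48;2;27;24;19m🬎[38;2;31;25;21m[48;2;27;24;19m🬎[38;2;163;90;18m[48;2;30;25;21m🬓[38;2;137;76;15m[48;2;29;24;20m🬀[38;2;105;58;11m[48;2;30;25;21m🬓[38;2;31;25;21m[48;2;27;24;19m🬎[38;2;31;25;21m[48;2;27;24;19m🬎[38;2;31;25;21m[48;2;27;24;19m🬎[0m
[38;2;24;22;17m[48;2;21;21;15m🬎[38;2;24;22;17m[48;2;21;21;15m🬎[38;2;24;22;17m[48;2;21;21;15m🬎[38;2;24;22;17m[48;2;21;21;15m🬎[38;2;144;80;16m[48;2;22;21;16m🬁[38;2;176;97;19m[48;2;22;21;16m🬂[38;2;24;22;17m[48;2;21;21;15m🬎[38;2;24;22;17m[48;2;21;21;15m🬎[38;2;24;22;17m[48;2;21;21;15m🬎[38;2;24;22;17m[48;2;21;21;15m🬎[0m
[38;2;18;19;13m[48;2;15;18;12m🬎[38;2;18;19;13m[48;2;15;18;12m🬎[38;2;18;19;13m[48;2;15;18;12m🬎[38;2;18;19;13m[48;2;15;18;12m🬎[38;2;18;19;13m[48;2;15;18;12m🬎[38;2;18;19;13m[48;2;15;18;12m🬎[38;2;18;19;13m[48;2;15;18;12m🬎[38;2;18;19;13m[48;2;15;18;12m🬎[38;2;18;19;13m[48;2;15;18;12m🬎[38;2;18;19;13m[48;2;15;18;12m🬎[0m
</frame>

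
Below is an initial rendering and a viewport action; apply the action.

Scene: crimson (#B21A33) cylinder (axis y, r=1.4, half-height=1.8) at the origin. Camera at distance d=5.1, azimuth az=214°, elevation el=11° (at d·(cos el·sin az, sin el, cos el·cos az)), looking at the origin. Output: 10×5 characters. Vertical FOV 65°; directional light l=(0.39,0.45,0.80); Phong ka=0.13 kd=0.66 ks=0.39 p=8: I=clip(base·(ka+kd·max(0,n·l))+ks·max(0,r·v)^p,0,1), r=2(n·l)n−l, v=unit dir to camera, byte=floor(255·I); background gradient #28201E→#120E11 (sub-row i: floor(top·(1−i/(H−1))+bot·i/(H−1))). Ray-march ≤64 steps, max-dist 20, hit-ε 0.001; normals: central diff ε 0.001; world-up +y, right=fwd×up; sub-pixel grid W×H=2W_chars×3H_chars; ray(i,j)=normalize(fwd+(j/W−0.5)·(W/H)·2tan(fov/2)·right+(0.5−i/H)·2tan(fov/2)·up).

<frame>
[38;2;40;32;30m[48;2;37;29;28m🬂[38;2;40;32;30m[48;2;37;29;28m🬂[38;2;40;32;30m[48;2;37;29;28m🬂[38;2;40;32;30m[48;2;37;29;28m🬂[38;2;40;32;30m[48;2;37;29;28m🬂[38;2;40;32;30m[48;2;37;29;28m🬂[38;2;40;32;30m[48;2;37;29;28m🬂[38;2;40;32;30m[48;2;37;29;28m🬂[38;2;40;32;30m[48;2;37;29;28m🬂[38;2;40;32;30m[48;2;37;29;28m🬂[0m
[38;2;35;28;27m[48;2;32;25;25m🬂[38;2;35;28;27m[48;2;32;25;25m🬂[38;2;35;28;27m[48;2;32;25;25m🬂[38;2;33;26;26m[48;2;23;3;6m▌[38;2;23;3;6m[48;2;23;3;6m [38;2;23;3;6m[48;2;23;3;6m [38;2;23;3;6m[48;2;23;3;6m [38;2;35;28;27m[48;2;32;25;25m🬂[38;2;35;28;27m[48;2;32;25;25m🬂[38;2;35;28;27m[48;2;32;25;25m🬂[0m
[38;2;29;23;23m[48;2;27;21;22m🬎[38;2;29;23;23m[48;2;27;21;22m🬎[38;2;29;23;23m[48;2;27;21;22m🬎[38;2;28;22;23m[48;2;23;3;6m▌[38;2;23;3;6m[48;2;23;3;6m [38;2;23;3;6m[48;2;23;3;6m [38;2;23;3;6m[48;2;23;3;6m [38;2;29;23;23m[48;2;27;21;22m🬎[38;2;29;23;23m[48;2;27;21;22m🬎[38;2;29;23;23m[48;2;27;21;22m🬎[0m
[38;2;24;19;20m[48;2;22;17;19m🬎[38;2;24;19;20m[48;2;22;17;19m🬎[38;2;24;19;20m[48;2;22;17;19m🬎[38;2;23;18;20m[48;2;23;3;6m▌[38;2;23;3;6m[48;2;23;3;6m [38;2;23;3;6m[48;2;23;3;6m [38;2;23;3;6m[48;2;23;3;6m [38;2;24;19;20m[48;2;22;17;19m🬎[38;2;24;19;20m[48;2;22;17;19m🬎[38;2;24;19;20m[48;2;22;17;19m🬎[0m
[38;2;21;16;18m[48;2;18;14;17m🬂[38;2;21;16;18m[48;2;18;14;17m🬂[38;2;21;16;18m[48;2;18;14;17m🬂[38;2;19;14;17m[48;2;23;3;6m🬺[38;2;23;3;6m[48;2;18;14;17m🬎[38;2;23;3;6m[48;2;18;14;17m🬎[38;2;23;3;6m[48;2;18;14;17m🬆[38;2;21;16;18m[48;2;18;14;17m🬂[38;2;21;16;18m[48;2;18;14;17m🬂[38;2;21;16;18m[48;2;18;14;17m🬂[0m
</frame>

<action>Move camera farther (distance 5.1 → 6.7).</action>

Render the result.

<frame>
[38;2;40;32;30m[48;2;37;29;28m🬂[38;2;40;32;30m[48;2;37;29;28m🬂[38;2;40;32;30m[48;2;37;29;28m🬂[38;2;40;32;30m[48;2;37;29;28m🬂[38;2;40;32;30m[48;2;37;29;28m🬂[38;2;40;32;30m[48;2;37;29;28m🬂[38;2;40;32;30m[48;2;37;29;28m🬂[38;2;40;32;30m[48;2;37;29;28m🬂[38;2;40;32;30m[48;2;37;29;28m🬂[38;2;40;32;30m[48;2;37;29;28m🬂[0m
[38;2;35;28;27m[48;2;32;25;25m🬂[38;2;35;28;27m[48;2;32;25;25m🬂[38;2;35;28;27m[48;2;32;25;25m🬂[38;2;35;28;27m[48;2;32;25;25m🬂[38;2;34;27;26m[48;2;23;3;6m🬆[38;2;35;28;27m[48;2;23;3;6m🬂[38;2;33;26;26m[48;2;23;3;6m🬬[38;2;35;28;27m[48;2;32;25;25m🬂[38;2;35;28;27m[48;2;32;25;25m🬂[38;2;35;28;27m[48;2;32;25;25m🬂[0m
[38;2;29;23;23m[48;2;27;21;22m🬎[38;2;29;23;23m[48;2;27;21;22m🬎[38;2;29;23;23m[48;2;27;21;22m🬎[38;2;29;23;23m[48;2;27;21;22m🬎[38;2;23;3;6m[48;2;23;3;6m [38;2;23;3;6m[48;2;23;3;6m [38;2;23;3;6m[48;2;28;22;23m▌[38;2;29;23;23m[48;2;27;21;22m🬎[38;2;29;23;23m[48;2;27;21;22m🬎[38;2;29;23;23m[48;2;27;21;22m🬎[0m
[38;2;24;19;20m[48;2;22;17;19m🬎[38;2;24;19;20m[48;2;22;17;19m🬎[38;2;24;19;20m[48;2;22;17;19m🬎[38;2;24;19;20m[48;2;22;17;19m🬎[38;2;23;3;6m[48;2;23;3;6m [38;2;23;3;6m[48;2;23;3;6m [38;2;23;3;6m[48;2;23;18;20m▌[38;2;24;19;20m[48;2;22;17;19m🬎[38;2;24;19;20m[48;2;22;17;19m🬎[38;2;24;19;20m[48;2;22;17;19m🬎[0m
[38;2;21;16;18m[48;2;18;14;17m🬂[38;2;21;16;18m[48;2;18;14;17m🬂[38;2;21;16;18m[48;2;18;14;17m🬂[38;2;21;16;18m[48;2;18;14;17m🬂[38;2;21;16;18m[48;2;18;14;17m🬂[38;2;21;16;18m[48;2;18;14;17m🬂[38;2;21;16;18m[48;2;18;14;17m🬂[38;2;21;16;18m[48;2;18;14;17m🬂[38;2;21;16;18m[48;2;18;14;17m🬂[38;2;21;16;18m[48;2;18;14;17m🬂[0m
</frame>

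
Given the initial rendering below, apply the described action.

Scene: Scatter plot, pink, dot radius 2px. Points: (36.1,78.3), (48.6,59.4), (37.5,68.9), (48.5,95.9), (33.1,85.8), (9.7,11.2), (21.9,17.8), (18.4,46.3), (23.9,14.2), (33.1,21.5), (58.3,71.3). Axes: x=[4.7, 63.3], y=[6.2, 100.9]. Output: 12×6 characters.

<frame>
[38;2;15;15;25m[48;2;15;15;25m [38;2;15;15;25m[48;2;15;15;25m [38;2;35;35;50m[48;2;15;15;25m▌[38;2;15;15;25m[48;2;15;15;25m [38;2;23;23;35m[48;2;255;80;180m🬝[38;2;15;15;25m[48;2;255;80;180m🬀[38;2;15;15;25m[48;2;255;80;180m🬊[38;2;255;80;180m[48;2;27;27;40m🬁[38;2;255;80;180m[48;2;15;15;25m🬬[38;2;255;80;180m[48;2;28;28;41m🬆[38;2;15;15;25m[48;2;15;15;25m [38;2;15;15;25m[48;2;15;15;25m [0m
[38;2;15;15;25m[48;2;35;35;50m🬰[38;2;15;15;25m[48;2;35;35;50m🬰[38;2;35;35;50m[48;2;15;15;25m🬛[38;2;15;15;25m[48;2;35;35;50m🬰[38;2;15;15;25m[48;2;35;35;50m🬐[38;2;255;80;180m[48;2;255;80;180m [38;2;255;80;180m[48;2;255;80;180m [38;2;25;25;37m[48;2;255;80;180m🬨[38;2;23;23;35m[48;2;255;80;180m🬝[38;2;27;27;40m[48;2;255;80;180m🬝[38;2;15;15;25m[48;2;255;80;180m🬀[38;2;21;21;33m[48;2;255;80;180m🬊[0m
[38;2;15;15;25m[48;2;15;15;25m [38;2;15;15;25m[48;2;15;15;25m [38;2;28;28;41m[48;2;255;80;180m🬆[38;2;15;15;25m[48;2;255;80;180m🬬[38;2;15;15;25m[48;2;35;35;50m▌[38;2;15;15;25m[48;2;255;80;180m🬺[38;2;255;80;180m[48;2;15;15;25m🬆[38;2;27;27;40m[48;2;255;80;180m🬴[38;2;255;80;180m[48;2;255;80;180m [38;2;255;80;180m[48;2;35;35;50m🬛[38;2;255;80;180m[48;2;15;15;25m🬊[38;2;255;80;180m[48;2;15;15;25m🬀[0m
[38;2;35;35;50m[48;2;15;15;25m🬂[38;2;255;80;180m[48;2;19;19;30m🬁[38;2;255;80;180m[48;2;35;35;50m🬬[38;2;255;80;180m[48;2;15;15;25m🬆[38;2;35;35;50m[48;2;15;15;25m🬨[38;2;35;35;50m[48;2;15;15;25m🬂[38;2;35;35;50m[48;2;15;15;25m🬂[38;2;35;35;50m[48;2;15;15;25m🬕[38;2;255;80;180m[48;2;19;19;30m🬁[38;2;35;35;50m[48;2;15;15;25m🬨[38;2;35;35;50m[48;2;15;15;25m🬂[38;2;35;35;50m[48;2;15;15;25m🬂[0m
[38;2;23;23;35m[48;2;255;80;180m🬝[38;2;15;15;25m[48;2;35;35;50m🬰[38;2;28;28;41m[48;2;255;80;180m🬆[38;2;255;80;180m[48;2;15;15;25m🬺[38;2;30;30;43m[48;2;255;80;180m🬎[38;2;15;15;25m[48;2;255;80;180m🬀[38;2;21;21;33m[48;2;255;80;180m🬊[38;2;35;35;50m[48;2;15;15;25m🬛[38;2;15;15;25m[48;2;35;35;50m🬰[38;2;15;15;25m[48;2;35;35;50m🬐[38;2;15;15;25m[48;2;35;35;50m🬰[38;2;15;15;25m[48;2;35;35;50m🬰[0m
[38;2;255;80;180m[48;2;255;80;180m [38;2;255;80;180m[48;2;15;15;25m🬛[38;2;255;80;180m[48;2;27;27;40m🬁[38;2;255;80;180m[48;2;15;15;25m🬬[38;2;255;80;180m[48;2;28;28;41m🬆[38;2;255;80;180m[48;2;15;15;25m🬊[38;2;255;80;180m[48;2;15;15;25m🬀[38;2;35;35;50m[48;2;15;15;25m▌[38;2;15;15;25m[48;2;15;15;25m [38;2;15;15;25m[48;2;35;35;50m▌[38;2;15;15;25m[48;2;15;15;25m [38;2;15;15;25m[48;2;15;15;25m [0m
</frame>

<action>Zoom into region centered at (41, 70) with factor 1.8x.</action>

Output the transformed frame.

<frame>
[38;2;15;15;25m[48;2;15;15;25m [38;2;15;15;25m[48;2;15;15;25m [38;2;28;28;41m[48;2;255;80;180m🬆[38;2;15;15;25m[48;2;255;80;180m🬬[38;2;15;15;25m[48;2;35;35;50m▌[38;2;15;15;25m[48;2;15;15;25m [38;2;15;15;25m[48;2;15;15;25m [38;2;255;80;180m[48;2;28;28;41m🬊[38;2;255;80;180m[48;2;15;15;25m🬝[38;2;255;80;180m[48;2;27;27;40m🬀[38;2;15;15;25m[48;2;15;15;25m [38;2;15;15;25m[48;2;15;15;25m [0m
[38;2;15;15;25m[48;2;35;35;50m🬰[38;2;23;23;35m[48;2;255;80;180m🬺[38;2;255;80;180m[48;2;35;35;50m🬬[38;2;255;80;180m[48;2;255;80;180m [38;2;255;80;180m[48;2;35;35;50m🬺[38;2;23;23;35m[48;2;255;80;180m🬬[38;2;15;15;25m[48;2;35;35;50m🬰[38;2;35;35;50m[48;2;15;15;25m🬛[38;2;15;15;25m[48;2;35;35;50m🬰[38;2;15;15;25m[48;2;35;35;50m🬐[38;2;15;15;25m[48;2;35;35;50m🬰[38;2;15;15;25m[48;2;35;35;50m🬰[0m
[38;2;15;15;25m[48;2;15;15;25m [38;2;15;15;25m[48;2;15;15;25m [38;2;35;35;50m[48;2;15;15;25m▌[38;2;15;15;25m[48;2;255;80;180m🬛[38;2;255;80;180m[48;2;255;80;180m [38;2;15;15;25m[48;2;255;80;180m🬊[38;2;15;15;25m[48;2;15;15;25m [38;2;35;35;50m[48;2;15;15;25m▌[38;2;15;15;25m[48;2;15;15;25m [38;2;15;15;25m[48;2;35;35;50m▌[38;2;15;15;25m[48;2;255;80;180m🬝[38;2;15;15;25m[48;2;255;80;180m🬀[0m
[38;2;35;35;50m[48;2;15;15;25m🬂[38;2;35;35;50m[48;2;15;15;25m🬂[38;2;35;35;50m[48;2;15;15;25m🬕[38;2;35;35;50m[48;2;15;15;25m🬂[38;2;255;80;180m[48;2;21;21;33m🬊[38;2;255;80;180m[48;2;19;19;30m🬀[38;2;35;35;50m[48;2;15;15;25m🬂[38;2;35;35;50m[48;2;255;80;180m🬆[38;2;255;80;180m[48;2;35;35;50m🬺[38;2;31;31;45m[48;2;255;80;180m🬬[38;2;35;35;50m[48;2;15;15;25m🬂[38;2;255;80;180m[48;2;15;15;25m🬊[0m
[38;2;15;15;25m[48;2;35;35;50m🬰[38;2;15;15;25m[48;2;35;35;50m🬰[38;2;35;35;50m[48;2;15;15;25m🬛[38;2;15;15;25m[48;2;35;35;50m🬰[38;2;15;15;25m[48;2;35;35;50m🬐[38;2;15;15;25m[48;2;35;35;50m🬰[38;2;15;15;25m[48;2;35;35;50m🬰[38;2;255;80;180m[48;2;31;31;45m🬁[38;2;255;80;180m[48;2;21;21;33m🬆[38;2;15;15;25m[48;2;35;35;50m🬐[38;2;15;15;25m[48;2;35;35;50m🬰[38;2;15;15;25m[48;2;35;35;50m🬰[0m
[38;2;15;15;25m[48;2;15;15;25m [38;2;15;15;25m[48;2;15;15;25m [38;2;35;35;50m[48;2;15;15;25m▌[38;2;15;15;25m[48;2;15;15;25m [38;2;15;15;25m[48;2;35;35;50m▌[38;2;15;15;25m[48;2;15;15;25m [38;2;15;15;25m[48;2;15;15;25m [38;2;35;35;50m[48;2;15;15;25m▌[38;2;15;15;25m[48;2;15;15;25m [38;2;15;15;25m[48;2;35;35;50m▌[38;2;15;15;25m[48;2;15;15;25m [38;2;15;15;25m[48;2;15;15;25m [0m
</frame>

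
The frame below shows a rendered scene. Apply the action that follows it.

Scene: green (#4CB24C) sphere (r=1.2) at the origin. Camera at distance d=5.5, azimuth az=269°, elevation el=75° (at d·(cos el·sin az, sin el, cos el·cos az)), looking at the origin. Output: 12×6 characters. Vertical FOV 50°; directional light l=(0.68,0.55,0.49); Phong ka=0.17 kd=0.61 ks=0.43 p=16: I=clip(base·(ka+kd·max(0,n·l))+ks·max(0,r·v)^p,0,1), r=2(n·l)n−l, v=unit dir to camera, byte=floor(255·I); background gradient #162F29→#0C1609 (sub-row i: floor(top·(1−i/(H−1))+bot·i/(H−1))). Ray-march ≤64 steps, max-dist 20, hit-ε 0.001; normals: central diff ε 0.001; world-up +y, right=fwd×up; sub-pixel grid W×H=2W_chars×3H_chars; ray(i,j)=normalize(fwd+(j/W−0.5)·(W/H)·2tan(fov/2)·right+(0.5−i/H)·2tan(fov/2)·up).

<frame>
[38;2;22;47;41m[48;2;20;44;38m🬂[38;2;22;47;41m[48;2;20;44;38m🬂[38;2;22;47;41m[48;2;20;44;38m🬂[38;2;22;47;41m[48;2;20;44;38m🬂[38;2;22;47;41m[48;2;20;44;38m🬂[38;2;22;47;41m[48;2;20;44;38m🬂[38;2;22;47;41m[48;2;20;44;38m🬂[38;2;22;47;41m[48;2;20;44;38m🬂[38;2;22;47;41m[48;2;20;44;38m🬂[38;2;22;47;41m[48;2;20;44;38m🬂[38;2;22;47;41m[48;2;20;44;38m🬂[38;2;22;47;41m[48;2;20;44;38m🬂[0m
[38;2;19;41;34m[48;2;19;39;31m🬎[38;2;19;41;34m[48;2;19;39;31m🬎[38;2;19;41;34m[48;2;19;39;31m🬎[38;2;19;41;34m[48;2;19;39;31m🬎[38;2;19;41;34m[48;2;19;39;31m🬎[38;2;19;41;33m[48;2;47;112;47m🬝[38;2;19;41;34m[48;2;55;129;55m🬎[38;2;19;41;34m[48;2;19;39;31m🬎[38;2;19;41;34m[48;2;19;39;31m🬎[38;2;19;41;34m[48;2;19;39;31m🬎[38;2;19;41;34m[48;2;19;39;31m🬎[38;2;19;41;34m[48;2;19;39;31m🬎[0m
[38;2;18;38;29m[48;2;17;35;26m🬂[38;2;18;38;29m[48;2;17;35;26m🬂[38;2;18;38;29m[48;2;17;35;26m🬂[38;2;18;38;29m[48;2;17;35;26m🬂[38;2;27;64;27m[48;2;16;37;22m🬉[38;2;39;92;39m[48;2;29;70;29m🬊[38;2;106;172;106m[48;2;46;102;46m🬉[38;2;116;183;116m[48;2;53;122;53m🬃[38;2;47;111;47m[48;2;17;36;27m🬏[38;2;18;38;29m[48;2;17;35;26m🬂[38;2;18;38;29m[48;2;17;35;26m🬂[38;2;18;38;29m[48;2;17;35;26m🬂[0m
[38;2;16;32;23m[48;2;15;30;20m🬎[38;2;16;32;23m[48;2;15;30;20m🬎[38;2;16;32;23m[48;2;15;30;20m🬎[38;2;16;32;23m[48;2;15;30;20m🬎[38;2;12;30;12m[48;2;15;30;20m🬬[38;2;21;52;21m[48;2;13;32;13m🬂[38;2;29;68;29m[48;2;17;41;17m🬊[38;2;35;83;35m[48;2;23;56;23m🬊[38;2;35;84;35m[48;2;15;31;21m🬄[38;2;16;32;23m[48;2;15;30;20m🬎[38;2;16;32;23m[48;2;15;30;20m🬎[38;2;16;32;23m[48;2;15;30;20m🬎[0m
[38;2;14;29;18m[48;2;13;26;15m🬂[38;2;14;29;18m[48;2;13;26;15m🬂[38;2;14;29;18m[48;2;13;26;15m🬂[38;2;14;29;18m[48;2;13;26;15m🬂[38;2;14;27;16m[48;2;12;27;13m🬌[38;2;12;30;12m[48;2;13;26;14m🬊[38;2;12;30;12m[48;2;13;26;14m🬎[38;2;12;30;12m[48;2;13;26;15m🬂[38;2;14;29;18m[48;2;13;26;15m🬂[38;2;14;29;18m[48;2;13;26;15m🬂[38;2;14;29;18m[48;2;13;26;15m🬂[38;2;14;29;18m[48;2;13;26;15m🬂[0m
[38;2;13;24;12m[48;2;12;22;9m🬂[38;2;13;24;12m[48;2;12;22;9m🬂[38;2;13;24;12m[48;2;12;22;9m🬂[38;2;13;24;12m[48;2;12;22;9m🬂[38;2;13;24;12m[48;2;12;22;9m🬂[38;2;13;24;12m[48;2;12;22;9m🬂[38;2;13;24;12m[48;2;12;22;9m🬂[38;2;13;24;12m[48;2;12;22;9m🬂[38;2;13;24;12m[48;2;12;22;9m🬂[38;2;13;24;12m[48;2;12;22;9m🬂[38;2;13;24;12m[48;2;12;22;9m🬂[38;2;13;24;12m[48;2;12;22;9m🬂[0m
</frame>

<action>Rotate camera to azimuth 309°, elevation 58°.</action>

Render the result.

<frame>
[38;2;22;47;41m[48;2;20;44;38m🬂[38;2;22;47;41m[48;2;20;44;38m🬂[38;2;22;47;41m[48;2;20;44;38m🬂[38;2;22;47;41m[48;2;20;44;38m🬂[38;2;22;47;41m[48;2;20;44;38m🬂[38;2;22;47;41m[48;2;20;44;38m🬂[38;2;22;47;41m[48;2;20;44;38m🬂[38;2;22;47;41m[48;2;20;44;38m🬂[38;2;22;47;41m[48;2;20;44;38m🬂[38;2;22;47;41m[48;2;20;44;38m🬂[38;2;22;47;41m[48;2;20;44;38m🬂[38;2;22;47;41m[48;2;20;44;38m🬂[0m
[38;2;19;41;34m[48;2;19;39;31m🬎[38;2;19;41;34m[48;2;19;39;31m🬎[38;2;19;41;34m[48;2;19;39;31m🬎[38;2;19;41;34m[48;2;19;39;31m🬎[38;2;19;41;34m[48;2;19;39;31m🬎[38;2;19;41;33m[48;2;31;74;31m🬝[38;2;19;41;34m[48;2;43;102;43m🬎[38;2;19;41;34m[48;2;19;39;31m🬎[38;2;19;41;34m[48;2;19;39;31m🬎[38;2;19;41;34m[48;2;19;39;31m🬎[38;2;19;41;34m[48;2;19;39;31m🬎[38;2;19;41;34m[48;2;19;39;31m🬎[0m
[38;2;18;38;29m[48;2;17;35;26m🬂[38;2;18;38;29m[48;2;17;35;26m🬂[38;2;18;38;29m[48;2;17;35;26m🬂[38;2;18;38;29m[48;2;17;35;26m🬂[38;2;17;37;28m[48;2;12;30;12m🬄[38;2;28;66;28m[48;2;19;47;19m▐[38;2;46;104;46m[48;2;35;84;35m▐[38;2;57;131;57m[48;2;109;176;109m🬊[38;2;57;134;57m[48;2;17;36;27m🬏[38;2;18;38;29m[48;2;17;35;26m🬂[38;2;18;38;29m[48;2;17;35;26m🬂[38;2;18;38;29m[48;2;17;35;26m🬂[0m
[38;2;16;32;23m[48;2;15;30;20m🬎[38;2;16;32;23m[48;2;15;30;20m🬎[38;2;16;32;23m[48;2;15;30;20m🬎[38;2;16;32;23m[48;2;15;30;20m🬎[38;2;12;30;12m[48;2;15;30;20m🬬[38;2;21;51;21m[48;2;13;32;13m🬁[38;2;31;75;31m[48;2;23;54;23m🬊[38;2;49;109;49m[48;2;35;83;35m🬊[38;2;50;118;50m[48;2;15;31;21m🬄[38;2;16;32;23m[48;2;15;30;20m🬎[38;2;16;32;23m[48;2;15;30;20m🬎[38;2;16;32;23m[48;2;15;30;20m🬎[0m
[38;2;14;29;18m[48;2;13;26;15m🬂[38;2;14;29;18m[48;2;13;26;15m🬂[38;2;14;29;18m[48;2;13;26;15m🬂[38;2;14;29;18m[48;2;13;26;15m🬂[38;2;14;27;16m[48;2;12;27;13m🬌[38;2;12;30;12m[48;2;13;26;14m🬊[38;2;19;46;19m[48;2;12;28;13m🬁[38;2;27;64;27m[48;2;13;26;15m🬂[38;2;14;29;18m[48;2;13;26;15m🬂[38;2;14;29;18m[48;2;13;26;15m🬂[38;2;14;29;18m[48;2;13;26;15m🬂[38;2;14;29;18m[48;2;13;26;15m🬂[0m
[38;2;13;24;12m[48;2;12;22;9m🬂[38;2;13;24;12m[48;2;12;22;9m🬂[38;2;13;24;12m[48;2;12;22;9m🬂[38;2;13;24;12m[48;2;12;22;9m🬂[38;2;13;24;12m[48;2;12;22;9m🬂[38;2;13;24;12m[48;2;12;22;9m🬂[38;2;13;24;12m[48;2;12;22;9m🬂[38;2;13;24;12m[48;2;12;22;9m🬂[38;2;13;24;12m[48;2;12;22;9m🬂[38;2;13;24;12m[48;2;12;22;9m🬂[38;2;13;24;12m[48;2;12;22;9m🬂[38;2;13;24;12m[48;2;12;22;9m🬂[0m
</frame>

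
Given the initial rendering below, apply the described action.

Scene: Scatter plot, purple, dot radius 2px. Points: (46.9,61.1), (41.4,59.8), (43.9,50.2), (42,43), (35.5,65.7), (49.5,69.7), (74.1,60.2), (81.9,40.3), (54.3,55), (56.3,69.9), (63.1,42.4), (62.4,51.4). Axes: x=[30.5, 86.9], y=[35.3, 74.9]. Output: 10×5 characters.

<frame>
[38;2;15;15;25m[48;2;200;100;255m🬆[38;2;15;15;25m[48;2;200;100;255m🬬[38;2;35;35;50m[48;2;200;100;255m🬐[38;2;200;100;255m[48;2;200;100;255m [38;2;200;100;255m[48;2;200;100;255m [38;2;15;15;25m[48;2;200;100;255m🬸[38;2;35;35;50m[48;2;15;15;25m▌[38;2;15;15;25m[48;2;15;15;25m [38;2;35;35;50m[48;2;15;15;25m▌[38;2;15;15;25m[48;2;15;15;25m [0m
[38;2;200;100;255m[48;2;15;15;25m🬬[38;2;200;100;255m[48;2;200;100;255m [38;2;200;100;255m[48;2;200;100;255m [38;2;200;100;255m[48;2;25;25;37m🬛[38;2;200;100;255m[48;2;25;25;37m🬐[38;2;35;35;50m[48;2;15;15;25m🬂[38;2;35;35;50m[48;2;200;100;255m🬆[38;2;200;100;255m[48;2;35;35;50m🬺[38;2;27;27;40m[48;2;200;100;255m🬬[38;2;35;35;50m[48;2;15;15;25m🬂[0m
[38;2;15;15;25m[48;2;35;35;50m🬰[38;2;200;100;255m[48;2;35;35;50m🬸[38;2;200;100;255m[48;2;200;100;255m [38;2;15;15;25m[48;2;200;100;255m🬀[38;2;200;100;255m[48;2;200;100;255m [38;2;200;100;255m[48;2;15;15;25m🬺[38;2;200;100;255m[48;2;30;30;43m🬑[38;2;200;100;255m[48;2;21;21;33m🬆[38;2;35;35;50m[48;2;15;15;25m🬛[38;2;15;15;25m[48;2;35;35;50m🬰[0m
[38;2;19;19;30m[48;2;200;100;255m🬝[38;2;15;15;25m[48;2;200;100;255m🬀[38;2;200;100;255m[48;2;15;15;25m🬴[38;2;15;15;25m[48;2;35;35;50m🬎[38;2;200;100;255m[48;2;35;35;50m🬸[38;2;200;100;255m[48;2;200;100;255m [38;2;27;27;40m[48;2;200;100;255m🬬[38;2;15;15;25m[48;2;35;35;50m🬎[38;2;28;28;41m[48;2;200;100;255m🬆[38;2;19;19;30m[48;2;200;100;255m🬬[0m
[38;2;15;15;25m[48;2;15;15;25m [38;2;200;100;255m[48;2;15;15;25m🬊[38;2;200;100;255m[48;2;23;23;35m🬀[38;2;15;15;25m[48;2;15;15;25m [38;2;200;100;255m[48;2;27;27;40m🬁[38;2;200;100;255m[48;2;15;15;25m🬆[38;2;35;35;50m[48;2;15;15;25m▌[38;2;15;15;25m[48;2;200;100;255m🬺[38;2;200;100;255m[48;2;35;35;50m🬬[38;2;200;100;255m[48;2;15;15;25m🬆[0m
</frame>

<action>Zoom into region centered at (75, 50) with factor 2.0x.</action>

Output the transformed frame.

<frame>
[38;2;15;15;25m[48;2;15;15;25m [38;2;15;15;25m[48;2;15;15;25m [38;2;35;35;50m[48;2;15;15;25m▌[38;2;200;100;255m[48;2;15;15;25m🬊[38;2;200;100;255m[48;2;15;15;25m🬝[38;2;200;100;255m[48;2;15;15;25m🬀[38;2;35;35;50m[48;2;15;15;25m▌[38;2;15;15;25m[48;2;15;15;25m [38;2;35;35;50m[48;2;15;15;25m▌[38;2;15;15;25m[48;2;15;15;25m [0m
[38;2;28;28;41m[48;2;200;100;255m🬆[38;2;23;23;35m[48;2;200;100;255m🬬[38;2;35;35;50m[48;2;15;15;25m🬕[38;2;35;35;50m[48;2;15;15;25m🬂[38;2;35;35;50m[48;2;15;15;25m🬕[38;2;35;35;50m[48;2;15;15;25m🬂[38;2;35;35;50m[48;2;15;15;25m🬕[38;2;35;35;50m[48;2;15;15;25m🬂[38;2;35;35;50m[48;2;15;15;25m🬕[38;2;35;35;50m[48;2;15;15;25m🬂[0m
[38;2;200;100;255m[48;2;15;15;25m🬬[38;2;200;100;255m[48;2;21;21;33m🬆[38;2;35;35;50m[48;2;15;15;25m🬛[38;2;15;15;25m[48;2;35;35;50m🬰[38;2;35;35;50m[48;2;15;15;25m🬛[38;2;15;15;25m[48;2;35;35;50m🬰[38;2;35;35;50m[48;2;15;15;25m🬛[38;2;15;15;25m[48;2;35;35;50m🬰[38;2;35;35;50m[48;2;15;15;25m🬛[38;2;15;15;25m[48;2;35;35;50m🬰[0m
[38;2;15;15;25m[48;2;200;100;255m🬆[38;2;19;19;30m[48;2;200;100;255m🬬[38;2;35;35;50m[48;2;15;15;25m🬲[38;2;15;15;25m[48;2;35;35;50m🬎[38;2;35;35;50m[48;2;15;15;25m🬲[38;2;15;15;25m[48;2;35;35;50m🬎[38;2;35;35;50m[48;2;15;15;25m🬲[38;2;19;19;30m[48;2;200;100;255m🬬[38;2;35;35;50m[48;2;15;15;25m🬲[38;2;15;15;25m[48;2;35;35;50m🬎[0m
[38;2;200;100;255m[48;2;15;15;25m🬬[38;2;200;100;255m[48;2;15;15;25m🬆[38;2;35;35;50m[48;2;15;15;25m▌[38;2;15;15;25m[48;2;15;15;25m [38;2;35;35;50m[48;2;15;15;25m▌[38;2;15;15;25m[48;2;15;15;25m [38;2;35;35;50m[48;2;200;100;255m🬐[38;2;200;100;255m[48;2;200;100;255m [38;2;23;23;35m[48;2;200;100;255m🬸[38;2;15;15;25m[48;2;15;15;25m [0m
</frame>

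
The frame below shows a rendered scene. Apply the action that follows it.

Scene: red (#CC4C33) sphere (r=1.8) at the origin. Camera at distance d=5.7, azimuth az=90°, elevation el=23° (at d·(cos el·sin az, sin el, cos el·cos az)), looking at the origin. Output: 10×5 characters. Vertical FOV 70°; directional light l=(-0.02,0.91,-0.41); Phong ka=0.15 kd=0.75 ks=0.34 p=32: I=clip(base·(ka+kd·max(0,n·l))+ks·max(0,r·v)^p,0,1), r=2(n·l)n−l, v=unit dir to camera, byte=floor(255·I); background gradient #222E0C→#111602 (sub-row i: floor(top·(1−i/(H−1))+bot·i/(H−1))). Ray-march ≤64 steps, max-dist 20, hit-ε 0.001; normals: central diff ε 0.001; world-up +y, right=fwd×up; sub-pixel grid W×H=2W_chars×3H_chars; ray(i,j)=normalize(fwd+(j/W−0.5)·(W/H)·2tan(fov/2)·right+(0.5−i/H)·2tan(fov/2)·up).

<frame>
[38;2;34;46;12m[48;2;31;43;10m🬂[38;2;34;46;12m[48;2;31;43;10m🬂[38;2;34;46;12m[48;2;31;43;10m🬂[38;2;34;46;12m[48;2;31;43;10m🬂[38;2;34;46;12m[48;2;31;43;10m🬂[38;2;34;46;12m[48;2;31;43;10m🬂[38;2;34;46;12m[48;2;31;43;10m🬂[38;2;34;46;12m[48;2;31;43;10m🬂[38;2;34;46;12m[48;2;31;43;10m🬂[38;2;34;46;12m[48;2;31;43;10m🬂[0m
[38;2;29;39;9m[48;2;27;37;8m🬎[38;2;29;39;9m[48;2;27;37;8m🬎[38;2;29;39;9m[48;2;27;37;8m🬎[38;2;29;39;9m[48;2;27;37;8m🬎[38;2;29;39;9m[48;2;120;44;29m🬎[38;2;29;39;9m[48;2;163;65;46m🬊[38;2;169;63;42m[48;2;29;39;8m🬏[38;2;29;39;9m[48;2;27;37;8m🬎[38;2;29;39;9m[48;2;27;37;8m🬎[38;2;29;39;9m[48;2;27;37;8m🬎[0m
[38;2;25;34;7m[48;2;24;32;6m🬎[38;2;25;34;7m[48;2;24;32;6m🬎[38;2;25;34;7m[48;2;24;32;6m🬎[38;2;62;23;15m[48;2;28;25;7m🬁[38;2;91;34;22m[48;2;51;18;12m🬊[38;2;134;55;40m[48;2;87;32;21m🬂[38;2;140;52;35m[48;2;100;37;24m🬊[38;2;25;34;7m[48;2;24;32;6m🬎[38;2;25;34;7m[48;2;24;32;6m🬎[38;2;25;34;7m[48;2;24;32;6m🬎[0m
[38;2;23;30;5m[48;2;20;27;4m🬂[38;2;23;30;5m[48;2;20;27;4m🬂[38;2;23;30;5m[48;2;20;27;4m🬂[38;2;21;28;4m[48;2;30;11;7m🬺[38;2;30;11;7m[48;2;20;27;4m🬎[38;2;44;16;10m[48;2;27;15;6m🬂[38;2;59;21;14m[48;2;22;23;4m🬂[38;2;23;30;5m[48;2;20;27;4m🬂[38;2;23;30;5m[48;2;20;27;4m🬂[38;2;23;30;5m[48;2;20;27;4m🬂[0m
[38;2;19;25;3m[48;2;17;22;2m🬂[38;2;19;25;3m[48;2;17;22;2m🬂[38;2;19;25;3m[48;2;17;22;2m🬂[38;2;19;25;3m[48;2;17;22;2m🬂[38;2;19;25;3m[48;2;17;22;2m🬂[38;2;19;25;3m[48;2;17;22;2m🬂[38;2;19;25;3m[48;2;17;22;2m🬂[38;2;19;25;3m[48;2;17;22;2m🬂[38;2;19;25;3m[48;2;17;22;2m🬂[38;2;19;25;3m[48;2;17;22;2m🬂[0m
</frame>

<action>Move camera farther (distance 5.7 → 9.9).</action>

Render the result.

<frame>
[38;2;34;46;12m[48;2;31;43;10m🬂[38;2;34;46;12m[48;2;31;43;10m🬂[38;2;34;46;12m[48;2;31;43;10m🬂[38;2;34;46;12m[48;2;31;43;10m🬂[38;2;34;46;12m[48;2;31;43;10m🬂[38;2;34;46;12m[48;2;31;43;10m🬂[38;2;34;46;12m[48;2;31;43;10m🬂[38;2;34;46;12m[48;2;31;43;10m🬂[38;2;34;46;12m[48;2;31;43;10m🬂[38;2;34;46;12m[48;2;31;43;10m🬂[0m
[38;2;29;39;9m[48;2;27;37;8m🬎[38;2;29;39;9m[48;2;27;37;8m🬎[38;2;29;39;9m[48;2;27;37;8m🬎[38;2;29;39;9m[48;2;27;37;8m🬎[38;2;29;39;9m[48;2;27;37;8m🬎[38;2;29;39;9m[48;2;27;37;8m🬎[38;2;29;39;9m[48;2;27;37;8m🬎[38;2;29;39;9m[48;2;27;37;8m🬎[38;2;29;39;9m[48;2;27;37;8m🬎[38;2;29;39;9m[48;2;27;37;8m🬎[0m
[38;2;25;34;7m[48;2;24;32;6m🬎[38;2;25;34;7m[48;2;24;32;6m🬎[38;2;25;34;7m[48;2;24;32;6m🬎[38;2;25;34;7m[48;2;24;32;6m🬎[38;2;97;36;24m[48;2;26;28;6m🬉[38;2;154;57;38m[48;2;78;29;19m🬊[38;2;25;34;7m[48;2;24;32;6m🬎[38;2;25;34;7m[48;2;24;32;6m🬎[38;2;25;34;7m[48;2;24;32;6m🬎[38;2;25;34;7m[48;2;24;32;6m🬎[0m
[38;2;23;30;5m[48;2;20;27;4m🬂[38;2;23;30;5m[48;2;20;27;4m🬂[38;2;23;30;5m[48;2;20;27;4m🬂[38;2;23;30;5m[48;2;20;27;4m🬂[38;2;21;28;4m[48;2;30;11;7m🬺[38;2;30;11;7m[48;2;20;27;4m🬂[38;2;23;30;5m[48;2;20;27;4m🬂[38;2;23;30;5m[48;2;20;27;4m🬂[38;2;23;30;5m[48;2;20;27;4m🬂[38;2;23;30;5m[48;2;20;27;4m🬂[0m
[38;2;19;25;3m[48;2;17;22;2m🬂[38;2;19;25;3m[48;2;17;22;2m🬂[38;2;19;25;3m[48;2;17;22;2m🬂[38;2;19;25;3m[48;2;17;22;2m🬂[38;2;19;25;3m[48;2;17;22;2m🬂[38;2;19;25;3m[48;2;17;22;2m🬂[38;2;19;25;3m[48;2;17;22;2m🬂[38;2;19;25;3m[48;2;17;22;2m🬂[38;2;19;25;3m[48;2;17;22;2m🬂[38;2;19;25;3m[48;2;17;22;2m🬂[0m
</frame>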